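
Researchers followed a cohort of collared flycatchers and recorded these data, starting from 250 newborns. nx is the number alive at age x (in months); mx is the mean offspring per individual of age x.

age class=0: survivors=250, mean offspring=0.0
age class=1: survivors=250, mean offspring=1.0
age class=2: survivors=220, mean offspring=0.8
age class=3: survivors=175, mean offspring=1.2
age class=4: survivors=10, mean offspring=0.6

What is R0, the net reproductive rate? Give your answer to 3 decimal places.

2.568

lx = nx/n0 = nx/250: 1, 1, 0.88, 0.7, 0.04
lx·mx by age: 0, 1, 0.704, 0.84, 0.024
R0 = Σ lx·mx = 2.568 → 2.568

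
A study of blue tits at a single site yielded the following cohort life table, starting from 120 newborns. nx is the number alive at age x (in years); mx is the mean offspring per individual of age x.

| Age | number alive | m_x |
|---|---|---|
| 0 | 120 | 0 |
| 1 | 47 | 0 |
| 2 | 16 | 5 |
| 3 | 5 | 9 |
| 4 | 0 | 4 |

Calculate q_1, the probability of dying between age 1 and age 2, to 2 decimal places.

0.66

lx = nx/n0 = nx/120: 1, 0.39167…, 0.13333…, 0.04167…, 0
q_1 = (l_1 − l_2) / l_1 = (0.391667… − 0.133333…) / 0.391667…
     = 0.258333… / 0.391667… = 0.659574… → 0.66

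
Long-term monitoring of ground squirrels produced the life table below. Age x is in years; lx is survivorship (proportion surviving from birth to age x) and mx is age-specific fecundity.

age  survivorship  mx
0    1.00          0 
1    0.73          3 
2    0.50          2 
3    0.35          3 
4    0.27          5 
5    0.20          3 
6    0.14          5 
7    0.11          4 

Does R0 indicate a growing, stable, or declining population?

growing

R0 = Σ lx·mx = 0 + 2.19 + 1 + 1.05 + 1.35 + 0.6 + 0.7 + 0.44 = 7.33
R0 > 1, so the population is growing.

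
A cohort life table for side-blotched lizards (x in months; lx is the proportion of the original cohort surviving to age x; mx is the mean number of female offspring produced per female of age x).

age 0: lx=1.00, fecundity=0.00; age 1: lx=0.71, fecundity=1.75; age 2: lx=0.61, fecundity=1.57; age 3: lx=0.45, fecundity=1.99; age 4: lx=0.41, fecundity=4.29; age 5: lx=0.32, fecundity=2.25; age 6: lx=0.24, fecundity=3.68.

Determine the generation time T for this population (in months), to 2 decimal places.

lx·mx: 0, 1.2425, 0.9577, 0.8955, 1.7589, 0.72, 0.8832 → R0 = 6.4578
x·lx·mx: 0, 1.2425, 1.9154, 2.6865, 7.0356, 3.6, 5.2992 → Σ = 21.7792
T = 21.7792 / 6.4578 = 3.372542… → 3.37

3.37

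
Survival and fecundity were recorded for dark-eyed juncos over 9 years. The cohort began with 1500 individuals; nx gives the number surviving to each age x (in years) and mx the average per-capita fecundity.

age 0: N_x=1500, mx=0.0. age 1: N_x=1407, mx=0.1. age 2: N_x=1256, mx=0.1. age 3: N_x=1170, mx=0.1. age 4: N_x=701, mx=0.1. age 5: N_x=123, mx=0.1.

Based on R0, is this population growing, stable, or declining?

lx = nx/n0 = nx/1500: 1, 0.938, 0.83733…, 0.78, 0.46733…, 0.082
R0 = Σ lx·mx = 0 + 0.0938 + 0.083733… + 0.078 + 0.046733… + 0.0082 = 0.310467…
R0 < 1, so the population is declining.

declining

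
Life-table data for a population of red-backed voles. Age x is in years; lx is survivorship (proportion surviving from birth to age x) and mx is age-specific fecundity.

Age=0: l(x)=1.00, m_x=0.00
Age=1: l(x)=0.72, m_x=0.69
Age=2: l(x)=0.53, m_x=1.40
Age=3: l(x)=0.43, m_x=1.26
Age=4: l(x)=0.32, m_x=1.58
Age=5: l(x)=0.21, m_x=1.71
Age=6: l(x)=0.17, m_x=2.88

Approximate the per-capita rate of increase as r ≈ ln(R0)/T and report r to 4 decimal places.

R0 = Σ lx·mx = 0 + 0.4968 + 0.742 + 0.5418 + 0.5056 + 0.3591 + 0.4896 = 3.1349
Σ x·lx·mx = 10.3617; T = 10.3617/3.1349 = 3.30527…
r ≈ ln(R0)/T = ln(3.1349)/3.30527… = 0.345689… → 0.3457

0.3457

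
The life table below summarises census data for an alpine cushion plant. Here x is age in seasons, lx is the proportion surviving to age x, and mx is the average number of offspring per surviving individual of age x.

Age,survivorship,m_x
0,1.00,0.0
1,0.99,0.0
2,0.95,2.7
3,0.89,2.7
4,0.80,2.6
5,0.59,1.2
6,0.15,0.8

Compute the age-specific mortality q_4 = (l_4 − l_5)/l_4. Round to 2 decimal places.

0.26

q_4 = (l_4 − l_5) / l_4 = (0.8 − 0.59) / 0.8
     = 0.21 / 0.8 = 0.2625 → 0.26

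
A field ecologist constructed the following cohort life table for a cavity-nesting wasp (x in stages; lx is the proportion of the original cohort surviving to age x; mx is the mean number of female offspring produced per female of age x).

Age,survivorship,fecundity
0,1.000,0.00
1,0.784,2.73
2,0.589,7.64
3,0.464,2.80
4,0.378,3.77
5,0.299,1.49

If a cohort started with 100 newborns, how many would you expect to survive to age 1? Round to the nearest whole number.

78

Expected survivors = N0 · l_1 = 100 × 0.784 = 78.4 → 78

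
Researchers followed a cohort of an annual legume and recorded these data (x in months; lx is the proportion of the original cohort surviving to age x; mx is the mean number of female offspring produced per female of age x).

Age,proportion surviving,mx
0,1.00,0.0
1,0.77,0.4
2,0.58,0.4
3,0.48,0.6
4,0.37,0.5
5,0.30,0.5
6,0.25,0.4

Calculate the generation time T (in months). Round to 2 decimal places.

2.95

lx·mx: 0, 0.308, 0.232, 0.288, 0.185, 0.15, 0.1 → R0 = 1.263
x·lx·mx: 0, 0.308, 0.464, 0.864, 0.74, 0.75, 0.6 → Σ = 3.726
T = 3.726 / 1.263 = 2.950119… → 2.95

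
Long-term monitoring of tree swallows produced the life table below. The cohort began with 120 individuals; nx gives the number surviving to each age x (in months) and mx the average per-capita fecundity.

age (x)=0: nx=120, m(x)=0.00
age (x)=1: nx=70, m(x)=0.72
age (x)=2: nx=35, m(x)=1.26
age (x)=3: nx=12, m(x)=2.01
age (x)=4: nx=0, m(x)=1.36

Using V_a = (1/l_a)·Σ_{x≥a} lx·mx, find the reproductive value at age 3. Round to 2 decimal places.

2.01

lx = nx/n0 = nx/120: 1, 0.58333…, 0.29167…, 0.1, 0
lx·mx for x ≥ 3: 0.201, 0 → sum = 0.201
V_3 = 0.201 / l_3 = 0.201 / 0.1 = 2.01 → 2.01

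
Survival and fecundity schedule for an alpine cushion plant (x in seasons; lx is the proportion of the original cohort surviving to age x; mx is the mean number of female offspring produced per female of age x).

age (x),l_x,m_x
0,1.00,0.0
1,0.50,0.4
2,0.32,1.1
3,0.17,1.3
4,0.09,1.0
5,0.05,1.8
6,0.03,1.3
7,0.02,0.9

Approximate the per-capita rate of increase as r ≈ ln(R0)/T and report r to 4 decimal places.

0.0037

R0 = Σ lx·mx = 0 + 0.2 + 0.352 + 0.221 + 0.09 + 0.09 + 0.039 + 0.018 = 1.01
Σ x·lx·mx = 2.737; T = 2.737/1.01 = 2.7099…
r ≈ ln(R0)/T = ln(1.01)/2.7099… = 0.003672… → 0.0037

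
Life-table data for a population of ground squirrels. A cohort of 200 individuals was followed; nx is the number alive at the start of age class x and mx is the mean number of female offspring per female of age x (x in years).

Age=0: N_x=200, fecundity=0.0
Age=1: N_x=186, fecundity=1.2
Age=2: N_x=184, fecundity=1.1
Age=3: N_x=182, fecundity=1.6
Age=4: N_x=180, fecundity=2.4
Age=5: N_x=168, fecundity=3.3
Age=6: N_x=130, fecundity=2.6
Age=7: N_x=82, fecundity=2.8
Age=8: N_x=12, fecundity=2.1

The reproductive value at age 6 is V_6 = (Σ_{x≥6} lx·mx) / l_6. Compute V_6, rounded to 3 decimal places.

lx = nx/n0 = nx/200: 1, 0.93, 0.92, 0.91, 0.9, 0.84, 0.65, 0.41, 0.06
lx·mx for x ≥ 6: 1.69, 1.148, 0.126 → sum = 2.964
V_6 = 2.964 / l_6 = 2.964 / 0.65 = 4.56 → 4.560

4.560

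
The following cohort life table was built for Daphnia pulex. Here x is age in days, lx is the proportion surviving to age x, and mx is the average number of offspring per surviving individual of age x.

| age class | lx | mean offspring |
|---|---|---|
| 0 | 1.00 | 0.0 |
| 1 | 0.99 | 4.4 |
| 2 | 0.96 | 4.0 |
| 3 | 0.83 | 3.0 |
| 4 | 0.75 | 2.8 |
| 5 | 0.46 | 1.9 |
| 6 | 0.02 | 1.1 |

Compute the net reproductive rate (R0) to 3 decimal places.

13.682

lx·mx by age: 0, 4.356, 3.84, 2.49, 2.1, 0.874, 0.022
R0 = Σ lx·mx = 13.682 → 13.682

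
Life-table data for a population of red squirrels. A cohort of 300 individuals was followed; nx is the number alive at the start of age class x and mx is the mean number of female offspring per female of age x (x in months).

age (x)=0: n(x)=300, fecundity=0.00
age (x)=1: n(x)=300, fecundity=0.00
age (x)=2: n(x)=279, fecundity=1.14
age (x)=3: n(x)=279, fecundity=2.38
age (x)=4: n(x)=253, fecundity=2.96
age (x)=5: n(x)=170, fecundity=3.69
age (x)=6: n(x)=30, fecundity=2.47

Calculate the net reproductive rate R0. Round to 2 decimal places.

lx = nx/n0 = nx/300: 1, 1, 0.93, 0.93, 0.84333…, 0.56667…, 0.1
lx·mx by age: 0, 0, 1.0602, 2.2134, 2.496267…, 2.091…, 0.247
R0 = Σ lx·mx = 8.107867… → 8.11

8.11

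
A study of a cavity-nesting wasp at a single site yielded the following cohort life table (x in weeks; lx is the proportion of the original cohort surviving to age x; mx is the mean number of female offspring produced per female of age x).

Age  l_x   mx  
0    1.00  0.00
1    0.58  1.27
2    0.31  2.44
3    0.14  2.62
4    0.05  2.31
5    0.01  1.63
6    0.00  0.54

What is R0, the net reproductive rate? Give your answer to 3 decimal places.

1.992

lx·mx by age: 0, 0.7366, 0.7564, 0.3668, 0.1155, 0.0163, 0
R0 = Σ lx·mx = 1.9916 → 1.992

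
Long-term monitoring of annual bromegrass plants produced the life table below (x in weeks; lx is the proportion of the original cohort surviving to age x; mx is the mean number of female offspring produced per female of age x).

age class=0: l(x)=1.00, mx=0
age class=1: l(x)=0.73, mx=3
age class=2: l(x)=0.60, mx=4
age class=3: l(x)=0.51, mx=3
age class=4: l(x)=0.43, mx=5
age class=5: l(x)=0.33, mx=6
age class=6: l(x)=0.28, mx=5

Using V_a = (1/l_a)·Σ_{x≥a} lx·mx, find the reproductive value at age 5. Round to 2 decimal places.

lx·mx for x ≥ 5: 1.98, 1.4 → sum = 3.38
V_5 = 3.38 / l_5 = 3.38 / 0.33 = 10.242424… → 10.24

10.24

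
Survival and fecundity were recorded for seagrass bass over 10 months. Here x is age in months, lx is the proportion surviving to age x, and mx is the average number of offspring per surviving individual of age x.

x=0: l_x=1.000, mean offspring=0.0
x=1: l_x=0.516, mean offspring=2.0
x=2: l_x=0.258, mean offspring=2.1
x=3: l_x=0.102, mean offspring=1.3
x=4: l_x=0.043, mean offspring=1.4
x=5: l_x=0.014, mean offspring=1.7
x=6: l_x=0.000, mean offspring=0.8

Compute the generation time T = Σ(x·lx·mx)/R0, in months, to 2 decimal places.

1.60

lx·mx: 0, 1.032, 0.5418, 0.1326, 0.0602, 0.0238, 0 → R0 = 1.7904
x·lx·mx: 0, 1.032, 1.0836, 0.3978, 0.2408, 0.119, 0 → Σ = 2.8732
T = 2.8732 / 1.7904 = 1.604781… → 1.60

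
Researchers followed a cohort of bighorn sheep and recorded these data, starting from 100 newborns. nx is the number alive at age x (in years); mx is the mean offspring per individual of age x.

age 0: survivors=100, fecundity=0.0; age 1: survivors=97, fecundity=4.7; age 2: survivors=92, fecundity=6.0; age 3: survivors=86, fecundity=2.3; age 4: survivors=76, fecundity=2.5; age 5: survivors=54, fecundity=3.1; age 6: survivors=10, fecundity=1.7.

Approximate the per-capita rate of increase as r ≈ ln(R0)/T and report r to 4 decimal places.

1.1321

lx = nx/n0 = nx/100: 1, 0.97, 0.92, 0.86, 0.76, 0.54, 0.1
R0 = Σ lx·mx = 0 + 4.559 + 5.52 + 1.978 + 1.9 + 1.674 + 0.17 = 15.801
Σ x·lx·mx = 38.523; T = 38.523/15.801 = 2.43801…
r ≈ ln(R0)/T = ln(15.801)/2.43801… = 1.132101… → 1.1321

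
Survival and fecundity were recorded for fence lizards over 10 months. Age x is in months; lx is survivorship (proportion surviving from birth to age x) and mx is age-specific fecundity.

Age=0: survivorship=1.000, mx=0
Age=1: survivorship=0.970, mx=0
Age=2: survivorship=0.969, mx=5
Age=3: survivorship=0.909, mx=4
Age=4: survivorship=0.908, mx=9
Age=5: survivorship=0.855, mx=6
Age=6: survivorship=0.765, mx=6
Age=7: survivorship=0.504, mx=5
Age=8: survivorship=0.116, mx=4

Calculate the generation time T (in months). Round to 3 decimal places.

lx·mx: 0, 0, 4.845, 3.636, 8.172, 5.13, 4.59, 2.52, 0.464 → R0 = 29.357
x·lx·mx: 0, 0, 9.69, 10.908, 32.688, 25.65, 27.54, 17.64, 3.712 → Σ = 127.828
T = 127.828 / 29.357 = 4.35426… → 4.354

4.354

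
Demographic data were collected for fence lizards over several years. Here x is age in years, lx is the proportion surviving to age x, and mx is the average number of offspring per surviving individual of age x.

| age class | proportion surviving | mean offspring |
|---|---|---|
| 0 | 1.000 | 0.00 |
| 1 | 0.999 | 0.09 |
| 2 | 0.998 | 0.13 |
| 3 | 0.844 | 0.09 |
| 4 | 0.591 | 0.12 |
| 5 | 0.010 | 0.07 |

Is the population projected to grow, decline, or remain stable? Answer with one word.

declining

R0 = Σ lx·mx = 0 + 0.08991 + 0.12974 + 0.07596 + 0.07092 + 0.0007 = 0.36723
R0 < 1, so the population is declining.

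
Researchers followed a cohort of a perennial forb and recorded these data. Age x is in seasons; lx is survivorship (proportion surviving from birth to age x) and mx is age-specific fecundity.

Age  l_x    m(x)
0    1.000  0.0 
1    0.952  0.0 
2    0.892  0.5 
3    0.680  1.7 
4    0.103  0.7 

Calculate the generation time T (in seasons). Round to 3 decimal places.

lx·mx: 0, 0, 0.446, 1.156, 0.0721 → R0 = 1.6741
x·lx·mx: 0, 0, 0.892, 3.468, 0.2884 → Σ = 4.6484
T = 4.6484 / 1.6741 = 2.776656… → 2.777

2.777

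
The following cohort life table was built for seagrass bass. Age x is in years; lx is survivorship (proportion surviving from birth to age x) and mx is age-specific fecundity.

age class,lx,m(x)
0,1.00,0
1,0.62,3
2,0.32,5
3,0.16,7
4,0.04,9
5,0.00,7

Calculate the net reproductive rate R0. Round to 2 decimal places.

lx·mx by age: 0, 1.86, 1.6, 1.12, 0.36, 0
R0 = Σ lx·mx = 4.94 → 4.94

4.94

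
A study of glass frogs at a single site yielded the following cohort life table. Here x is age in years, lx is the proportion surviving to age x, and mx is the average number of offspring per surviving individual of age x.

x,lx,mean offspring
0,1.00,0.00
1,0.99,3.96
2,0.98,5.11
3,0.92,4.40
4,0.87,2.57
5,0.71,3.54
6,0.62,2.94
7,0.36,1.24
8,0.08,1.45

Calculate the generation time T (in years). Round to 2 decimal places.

3.11

lx·mx: 0, 3.9204, 5.0078, 4.048, 2.2359, 2.5134, 1.8228, 0.4464, 0.116 → R0 = 20.1107
x·lx·mx: 0, 3.9204, 10.0156, 12.144, 8.9436, 12.567, 10.9368, 3.1248, 0.928 → Σ = 62.5802
T = 62.5802 / 20.1107 = 3.111786… → 3.11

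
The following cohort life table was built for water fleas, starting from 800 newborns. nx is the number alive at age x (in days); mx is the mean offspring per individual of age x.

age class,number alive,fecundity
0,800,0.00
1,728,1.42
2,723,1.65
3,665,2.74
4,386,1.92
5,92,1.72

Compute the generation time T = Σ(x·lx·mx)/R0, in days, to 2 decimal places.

2.55

lx = nx/n0 = nx/800: 1, 0.91, 0.90375, 0.83125, 0.4825, 0.115
lx·mx: 0, 1.2922, 1.491188…, 2.277625…, 0.9264, 0.1978 → R0 = 6.185213…
x·lx·mx: 0, 1.2922, 2.982375…, 6.832875…, 3.7056, 0.989 → Σ = 15.80205…
T = 15.80205… / 6.185213… = 2.554811… → 2.55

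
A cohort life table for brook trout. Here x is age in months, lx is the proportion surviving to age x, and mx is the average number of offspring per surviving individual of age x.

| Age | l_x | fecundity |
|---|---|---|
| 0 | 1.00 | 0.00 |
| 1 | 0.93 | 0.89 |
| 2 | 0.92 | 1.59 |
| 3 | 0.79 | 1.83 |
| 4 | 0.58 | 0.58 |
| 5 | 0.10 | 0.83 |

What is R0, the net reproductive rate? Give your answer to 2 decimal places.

4.16

lx·mx by age: 0, 0.8277, 1.4628, 1.4457, 0.3364, 0.083
R0 = Σ lx·mx = 4.1556 → 4.16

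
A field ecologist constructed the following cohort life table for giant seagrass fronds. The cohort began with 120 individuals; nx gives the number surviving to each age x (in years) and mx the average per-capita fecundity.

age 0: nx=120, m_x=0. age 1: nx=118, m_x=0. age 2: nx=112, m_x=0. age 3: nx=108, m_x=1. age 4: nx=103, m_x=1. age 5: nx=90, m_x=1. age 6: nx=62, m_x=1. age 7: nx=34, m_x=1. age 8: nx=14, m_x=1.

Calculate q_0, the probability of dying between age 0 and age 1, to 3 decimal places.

0.017

lx = nx/n0 = nx/120: 1, 0.98333…, 0.93333…, 0.9, 0.85833…, 0.75, 0.51667…, 0.28333…, 0.11667…
q_0 = (l_0 − l_1) / l_0 = (1 − 0.983333…) / 1
     = 0.016667… / 1 = 0.016667… → 0.017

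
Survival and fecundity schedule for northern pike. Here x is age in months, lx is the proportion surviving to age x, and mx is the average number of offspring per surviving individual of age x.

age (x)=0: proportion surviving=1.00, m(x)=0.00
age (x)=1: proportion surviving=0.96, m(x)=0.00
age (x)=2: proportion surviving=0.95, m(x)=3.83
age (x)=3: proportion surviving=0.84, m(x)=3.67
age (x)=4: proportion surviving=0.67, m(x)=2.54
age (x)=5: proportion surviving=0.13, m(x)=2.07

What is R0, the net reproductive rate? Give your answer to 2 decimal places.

8.69

lx·mx by age: 0, 0, 3.6385, 3.0828, 1.7018, 0.2691
R0 = Σ lx·mx = 8.6922 → 8.69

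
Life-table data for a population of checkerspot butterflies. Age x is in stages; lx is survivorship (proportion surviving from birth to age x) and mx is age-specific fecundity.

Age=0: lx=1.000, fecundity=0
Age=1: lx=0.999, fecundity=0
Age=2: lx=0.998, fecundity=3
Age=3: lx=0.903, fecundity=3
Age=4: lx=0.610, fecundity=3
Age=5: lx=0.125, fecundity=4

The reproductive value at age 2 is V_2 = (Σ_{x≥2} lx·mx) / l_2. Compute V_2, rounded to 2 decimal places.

lx·mx for x ≥ 2: 2.994, 2.709, 1.83, 0.5 → sum = 8.033
V_2 = 8.033 / l_2 = 8.033 / 0.998 = 8.049098… → 8.05

8.05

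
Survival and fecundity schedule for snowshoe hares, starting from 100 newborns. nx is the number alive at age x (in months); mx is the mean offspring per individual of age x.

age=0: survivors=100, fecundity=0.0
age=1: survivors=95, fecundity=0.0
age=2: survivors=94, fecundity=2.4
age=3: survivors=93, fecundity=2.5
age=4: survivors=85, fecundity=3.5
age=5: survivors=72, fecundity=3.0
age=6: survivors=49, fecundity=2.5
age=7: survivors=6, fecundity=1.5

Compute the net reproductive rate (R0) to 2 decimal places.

11.03

lx = nx/n0 = nx/100: 1, 0.95, 0.94, 0.93, 0.85, 0.72, 0.49, 0.06
lx·mx by age: 0, 0, 2.256, 2.325, 2.975, 2.16, 1.225, 0.09
R0 = Σ lx·mx = 11.031 → 11.03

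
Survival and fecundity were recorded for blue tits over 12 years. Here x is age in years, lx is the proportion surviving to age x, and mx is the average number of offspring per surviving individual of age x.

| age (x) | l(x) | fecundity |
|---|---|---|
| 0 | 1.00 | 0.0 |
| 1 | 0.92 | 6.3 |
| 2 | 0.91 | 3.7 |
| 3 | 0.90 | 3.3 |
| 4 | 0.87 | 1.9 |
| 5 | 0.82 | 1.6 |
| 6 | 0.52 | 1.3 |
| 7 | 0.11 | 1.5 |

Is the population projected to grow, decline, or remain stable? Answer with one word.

R0 = Σ lx·mx = 0 + 5.796 + 3.367 + 2.97 + 1.653 + 1.312 + 0.676 + 0.165 = 15.939
R0 > 1, so the population is growing.

growing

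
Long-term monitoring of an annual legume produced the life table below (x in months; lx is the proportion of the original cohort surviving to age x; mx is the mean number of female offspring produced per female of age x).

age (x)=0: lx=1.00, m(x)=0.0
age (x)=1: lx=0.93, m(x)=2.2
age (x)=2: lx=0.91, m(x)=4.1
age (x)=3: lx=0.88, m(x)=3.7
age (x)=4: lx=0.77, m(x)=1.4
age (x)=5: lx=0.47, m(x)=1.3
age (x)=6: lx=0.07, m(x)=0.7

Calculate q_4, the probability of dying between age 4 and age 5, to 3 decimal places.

q_4 = (l_4 − l_5) / l_4 = (0.77 − 0.47) / 0.77
     = 0.3 / 0.77 = 0.38961… → 0.390

0.390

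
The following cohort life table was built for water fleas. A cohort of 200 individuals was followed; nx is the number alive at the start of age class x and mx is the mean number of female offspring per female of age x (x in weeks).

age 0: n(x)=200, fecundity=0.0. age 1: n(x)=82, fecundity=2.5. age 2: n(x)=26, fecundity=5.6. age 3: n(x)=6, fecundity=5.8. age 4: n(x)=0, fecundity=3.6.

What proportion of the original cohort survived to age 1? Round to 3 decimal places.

0.410

l_1 = n_1/n_0 = 82/200 = 0.41 → 0.410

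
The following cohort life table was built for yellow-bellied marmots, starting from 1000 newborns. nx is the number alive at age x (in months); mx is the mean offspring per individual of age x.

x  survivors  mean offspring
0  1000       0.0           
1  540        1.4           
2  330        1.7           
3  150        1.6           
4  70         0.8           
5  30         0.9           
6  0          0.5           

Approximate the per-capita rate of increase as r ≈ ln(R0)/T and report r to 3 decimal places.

lx = nx/n0 = nx/1000: 1, 0.54, 0.33, 0.15, 0.07, 0.03, 0
R0 = Σ lx·mx = 0 + 0.756 + 0.561 + 0.24 + 0.056 + 0.027 + 0 = 1.64
Σ x·lx·mx = 2.957; T = 2.957/1.64 = 1.80305…
r ≈ ln(R0)/T = ln(1.64)/1.80305… = 0.27437… → 0.274

0.274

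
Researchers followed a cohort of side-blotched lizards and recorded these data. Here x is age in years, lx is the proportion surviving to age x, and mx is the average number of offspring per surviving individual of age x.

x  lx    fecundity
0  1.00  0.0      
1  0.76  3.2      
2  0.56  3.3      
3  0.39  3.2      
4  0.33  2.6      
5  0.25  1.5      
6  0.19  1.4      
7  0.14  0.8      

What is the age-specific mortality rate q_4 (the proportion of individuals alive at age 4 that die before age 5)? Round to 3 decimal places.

0.242

q_4 = (l_4 − l_5) / l_4 = (0.33 − 0.25) / 0.33
     = 0.08 / 0.33 = 0.242424… → 0.242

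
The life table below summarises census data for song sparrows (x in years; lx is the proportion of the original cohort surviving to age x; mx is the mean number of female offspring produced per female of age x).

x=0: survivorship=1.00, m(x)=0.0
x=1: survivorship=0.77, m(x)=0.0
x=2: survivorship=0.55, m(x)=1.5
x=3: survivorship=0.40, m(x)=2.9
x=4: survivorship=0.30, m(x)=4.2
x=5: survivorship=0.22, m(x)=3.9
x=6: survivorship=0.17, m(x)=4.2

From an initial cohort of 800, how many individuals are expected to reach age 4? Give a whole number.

240

Expected survivors = N0 · l_4 = 800 × 0.30 = 240 → 240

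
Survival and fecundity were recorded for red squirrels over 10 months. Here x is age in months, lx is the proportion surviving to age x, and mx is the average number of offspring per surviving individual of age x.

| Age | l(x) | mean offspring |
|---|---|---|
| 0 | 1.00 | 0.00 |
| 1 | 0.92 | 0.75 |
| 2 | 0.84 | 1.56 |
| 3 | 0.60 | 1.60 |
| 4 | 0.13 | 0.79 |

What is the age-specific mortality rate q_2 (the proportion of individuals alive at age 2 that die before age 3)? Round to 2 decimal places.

q_2 = (l_2 − l_3) / l_2 = (0.84 − 0.6) / 0.84
     = 0.24 / 0.84 = 0.285714… → 0.29

0.29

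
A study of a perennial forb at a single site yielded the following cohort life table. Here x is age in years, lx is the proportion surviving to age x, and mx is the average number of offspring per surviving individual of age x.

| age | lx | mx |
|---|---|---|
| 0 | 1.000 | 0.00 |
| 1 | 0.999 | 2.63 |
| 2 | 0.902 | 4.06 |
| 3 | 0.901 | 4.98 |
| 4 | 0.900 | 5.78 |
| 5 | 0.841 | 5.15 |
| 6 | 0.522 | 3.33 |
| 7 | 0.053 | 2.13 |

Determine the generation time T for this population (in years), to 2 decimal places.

lx·mx: 0, 2.62737, 3.66212, 4.48698, 5.202, 4.33115, 1.73826, 0.11289 → R0 = 22.16077
x·lx·mx: 0, 2.62737, 7.32424, 13.46094, 20.808, 21.65575, 10.42956, 0.79023 → Σ = 77.09609
T = 77.09609 / 22.16077 = 3.478945… → 3.48

3.48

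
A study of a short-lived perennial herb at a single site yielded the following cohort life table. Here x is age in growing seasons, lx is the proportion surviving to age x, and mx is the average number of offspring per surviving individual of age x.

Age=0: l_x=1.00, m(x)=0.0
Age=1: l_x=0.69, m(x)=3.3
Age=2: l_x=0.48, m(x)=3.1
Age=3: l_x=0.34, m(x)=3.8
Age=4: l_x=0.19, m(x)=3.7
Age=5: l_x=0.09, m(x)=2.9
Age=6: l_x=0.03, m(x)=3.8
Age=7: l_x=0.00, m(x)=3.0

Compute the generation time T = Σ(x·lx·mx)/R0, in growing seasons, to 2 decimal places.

lx·mx: 0, 2.277, 1.488, 1.292, 0.703, 0.261, 0.114, 0 → R0 = 6.135
x·lx·mx: 0, 2.277, 2.976, 3.876, 2.812, 1.305, 0.684, 0 → Σ = 13.93
T = 13.93 / 6.135 = 2.270579… → 2.27

2.27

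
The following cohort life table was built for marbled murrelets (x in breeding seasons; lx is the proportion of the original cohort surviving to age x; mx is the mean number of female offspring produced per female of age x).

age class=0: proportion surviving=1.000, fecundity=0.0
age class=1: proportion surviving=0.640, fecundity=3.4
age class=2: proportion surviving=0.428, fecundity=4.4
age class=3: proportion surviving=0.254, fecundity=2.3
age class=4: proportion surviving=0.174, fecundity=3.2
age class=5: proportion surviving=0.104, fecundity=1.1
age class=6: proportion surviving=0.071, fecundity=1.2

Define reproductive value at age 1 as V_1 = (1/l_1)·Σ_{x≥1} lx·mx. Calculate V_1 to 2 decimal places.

8.44

lx·mx for x ≥ 1: 2.176, 1.8832, 0.5842, 0.5568, 0.1144, 0.0852 → sum = 5.3998
V_1 = 5.3998 / l_1 = 5.3998 / 0.64 = 8.437188… → 8.44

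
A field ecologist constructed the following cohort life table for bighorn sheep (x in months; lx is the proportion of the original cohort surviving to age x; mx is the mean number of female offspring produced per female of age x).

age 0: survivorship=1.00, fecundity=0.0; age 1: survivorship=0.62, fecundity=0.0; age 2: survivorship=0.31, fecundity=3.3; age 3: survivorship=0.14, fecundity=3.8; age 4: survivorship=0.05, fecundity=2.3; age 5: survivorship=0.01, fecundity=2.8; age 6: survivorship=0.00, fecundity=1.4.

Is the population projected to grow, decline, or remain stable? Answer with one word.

growing

R0 = Σ lx·mx = 0 + 0 + 1.023 + 0.532 + 0.115 + 0.028 + 0 = 1.698
R0 > 1, so the population is growing.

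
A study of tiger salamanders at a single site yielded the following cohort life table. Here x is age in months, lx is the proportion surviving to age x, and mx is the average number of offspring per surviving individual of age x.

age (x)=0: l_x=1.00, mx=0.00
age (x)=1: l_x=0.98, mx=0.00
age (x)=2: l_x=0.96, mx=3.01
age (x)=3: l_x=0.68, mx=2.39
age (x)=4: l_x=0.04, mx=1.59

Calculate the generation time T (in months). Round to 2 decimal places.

lx·mx: 0, 0, 2.8896, 1.6252, 0.0636 → R0 = 4.5784
x·lx·mx: 0, 0, 5.7792, 4.8756, 0.2544 → Σ = 10.9092
T = 10.9092 / 4.5784 = 2.382754… → 2.38

2.38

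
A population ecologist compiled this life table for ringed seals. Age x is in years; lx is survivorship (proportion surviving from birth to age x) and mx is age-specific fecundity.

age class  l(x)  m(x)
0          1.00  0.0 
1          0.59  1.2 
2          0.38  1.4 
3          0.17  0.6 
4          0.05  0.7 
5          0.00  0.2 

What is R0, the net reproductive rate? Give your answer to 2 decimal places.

lx·mx by age: 0, 0.708, 0.532, 0.102, 0.035, 0
R0 = Σ lx·mx = 1.377 → 1.38

1.38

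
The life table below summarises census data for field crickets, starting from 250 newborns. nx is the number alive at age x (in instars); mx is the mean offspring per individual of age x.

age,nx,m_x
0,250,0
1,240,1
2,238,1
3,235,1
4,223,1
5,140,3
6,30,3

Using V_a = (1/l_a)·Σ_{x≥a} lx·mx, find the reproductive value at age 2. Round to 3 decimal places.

lx = nx/n0 = nx/250: 1, 0.96, 0.952, 0.94, 0.892, 0.56, 0.12
lx·mx for x ≥ 2: 0.952, 0.94, 0.892, 1.68, 0.36 → sum = 4.824
V_2 = 4.824 / l_2 = 4.824 / 0.952 = 5.067227… → 5.067

5.067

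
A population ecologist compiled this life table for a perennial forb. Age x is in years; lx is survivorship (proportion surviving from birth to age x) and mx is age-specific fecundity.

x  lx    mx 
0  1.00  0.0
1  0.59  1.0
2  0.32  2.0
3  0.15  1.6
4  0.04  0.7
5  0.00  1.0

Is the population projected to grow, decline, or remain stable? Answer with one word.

R0 = Σ lx·mx = 0 + 0.59 + 0.64 + 0.24 + 0.028 + 0 = 1.498
R0 > 1, so the population is growing.

growing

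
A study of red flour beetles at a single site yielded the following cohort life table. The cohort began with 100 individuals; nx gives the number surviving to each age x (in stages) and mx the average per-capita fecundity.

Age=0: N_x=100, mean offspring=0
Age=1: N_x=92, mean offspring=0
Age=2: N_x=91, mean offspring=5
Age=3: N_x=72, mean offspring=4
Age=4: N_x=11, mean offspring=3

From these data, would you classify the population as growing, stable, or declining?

lx = nx/n0 = nx/100: 1, 0.92, 0.91, 0.72, 0.11
R0 = Σ lx·mx = 0 + 0 + 4.55 + 2.88 + 0.33 = 7.76
R0 > 1, so the population is growing.

growing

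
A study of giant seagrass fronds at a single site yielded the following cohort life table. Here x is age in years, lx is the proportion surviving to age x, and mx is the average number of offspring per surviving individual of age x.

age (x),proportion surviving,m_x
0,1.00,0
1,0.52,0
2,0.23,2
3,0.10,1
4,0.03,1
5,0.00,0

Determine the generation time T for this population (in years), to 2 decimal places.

lx·mx: 0, 0, 0.46, 0.1, 0.03, 0 → R0 = 0.59
x·lx·mx: 0, 0, 0.92, 0.3, 0.12, 0 → Σ = 1.34
T = 1.34 / 0.59 = 2.271186… → 2.27

2.27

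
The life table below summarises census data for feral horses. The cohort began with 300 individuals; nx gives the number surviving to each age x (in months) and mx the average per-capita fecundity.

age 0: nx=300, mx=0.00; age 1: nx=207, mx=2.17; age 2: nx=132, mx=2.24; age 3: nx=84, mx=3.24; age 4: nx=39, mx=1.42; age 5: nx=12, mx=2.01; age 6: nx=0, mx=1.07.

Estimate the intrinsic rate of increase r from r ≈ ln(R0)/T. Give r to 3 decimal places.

0.646

lx = nx/n0 = nx/300: 1, 0.69, 0.44, 0.28, 0.13, 0.04, 0
R0 = Σ lx·mx = 0 + 1.4973 + 0.9856 + 0.9072 + 0.1846 + 0.0804 + 0 = 3.6551
Σ x·lx·mx = 7.3305; T = 7.3305/3.6551 = 2.00555…
r ≈ ln(R0)/T = ln(3.6551)/2.00555… = 0.64627… → 0.646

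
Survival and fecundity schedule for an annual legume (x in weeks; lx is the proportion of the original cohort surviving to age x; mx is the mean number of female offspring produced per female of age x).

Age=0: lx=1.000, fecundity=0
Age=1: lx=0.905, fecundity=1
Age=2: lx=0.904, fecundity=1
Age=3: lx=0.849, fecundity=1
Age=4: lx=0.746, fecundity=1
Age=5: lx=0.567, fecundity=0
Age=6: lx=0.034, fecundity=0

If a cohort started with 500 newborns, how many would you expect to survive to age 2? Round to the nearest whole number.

Expected survivors = N0 · l_2 = 500 × 0.904 = 452 → 452

452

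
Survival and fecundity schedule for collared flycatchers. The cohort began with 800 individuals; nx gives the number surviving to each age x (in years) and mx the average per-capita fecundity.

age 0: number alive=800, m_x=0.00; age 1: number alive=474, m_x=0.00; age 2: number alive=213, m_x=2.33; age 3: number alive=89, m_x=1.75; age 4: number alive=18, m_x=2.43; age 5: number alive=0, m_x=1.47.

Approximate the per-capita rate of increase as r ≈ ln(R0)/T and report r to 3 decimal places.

-0.059

lx = nx/n0 = nx/800: 1, 0.5925, 0.26625, 0.11125, 0.0225, 0
R0 = Σ lx·mx = 0 + 0 + 0.62036… + 0.19469… + 0.05468… + 0 = 0.869725…
Σ x·lx·mx = 2.043488…; T = 2.043488…/0.869725… = 2.34958…
r ≈ ln(R0)/T = ln(0.869725…)/2.34958… = -0.05941… → -0.059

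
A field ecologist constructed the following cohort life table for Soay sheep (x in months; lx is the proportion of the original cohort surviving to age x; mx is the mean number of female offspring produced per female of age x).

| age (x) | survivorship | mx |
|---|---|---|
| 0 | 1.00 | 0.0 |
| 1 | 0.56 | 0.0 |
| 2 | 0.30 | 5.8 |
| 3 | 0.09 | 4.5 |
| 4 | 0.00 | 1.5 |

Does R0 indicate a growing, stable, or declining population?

growing

R0 = Σ lx·mx = 0 + 0 + 1.74 + 0.405 + 0 = 2.145
R0 > 1, so the population is growing.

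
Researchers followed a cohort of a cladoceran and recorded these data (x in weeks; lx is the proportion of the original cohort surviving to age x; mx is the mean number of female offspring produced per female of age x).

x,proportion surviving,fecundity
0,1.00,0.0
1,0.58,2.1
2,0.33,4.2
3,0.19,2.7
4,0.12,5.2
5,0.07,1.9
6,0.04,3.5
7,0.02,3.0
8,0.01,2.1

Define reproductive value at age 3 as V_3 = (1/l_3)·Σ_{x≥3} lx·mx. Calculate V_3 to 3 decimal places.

7.847

lx·mx for x ≥ 3: 0.513, 0.624, 0.133, 0.14, 0.06, 0.021 → sum = 1.491
V_3 = 1.491 / l_3 = 1.491 / 0.19 = 7.847368… → 7.847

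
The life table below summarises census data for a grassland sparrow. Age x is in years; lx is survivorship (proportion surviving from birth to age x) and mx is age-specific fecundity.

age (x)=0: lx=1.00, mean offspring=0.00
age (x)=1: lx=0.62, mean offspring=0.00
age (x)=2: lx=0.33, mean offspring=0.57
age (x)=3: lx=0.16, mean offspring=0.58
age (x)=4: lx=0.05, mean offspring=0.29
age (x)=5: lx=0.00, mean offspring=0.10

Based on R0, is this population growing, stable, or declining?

declining

R0 = Σ lx·mx = 0 + 0 + 0.1881 + 0.0928 + 0.0145 + 0 = 0.2954
R0 < 1, so the population is declining.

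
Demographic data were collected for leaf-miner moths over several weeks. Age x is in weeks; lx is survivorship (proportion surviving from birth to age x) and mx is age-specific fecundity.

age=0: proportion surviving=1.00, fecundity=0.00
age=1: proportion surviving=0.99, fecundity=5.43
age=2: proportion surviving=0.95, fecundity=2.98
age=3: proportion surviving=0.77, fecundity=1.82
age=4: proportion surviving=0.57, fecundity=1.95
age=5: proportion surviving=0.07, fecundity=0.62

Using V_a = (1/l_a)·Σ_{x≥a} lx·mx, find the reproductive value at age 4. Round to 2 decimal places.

2.03

lx·mx for x ≥ 4: 1.1115, 0.0434 → sum = 1.1549
V_4 = 1.1549 / l_4 = 1.1549 / 0.57 = 2.02614… → 2.03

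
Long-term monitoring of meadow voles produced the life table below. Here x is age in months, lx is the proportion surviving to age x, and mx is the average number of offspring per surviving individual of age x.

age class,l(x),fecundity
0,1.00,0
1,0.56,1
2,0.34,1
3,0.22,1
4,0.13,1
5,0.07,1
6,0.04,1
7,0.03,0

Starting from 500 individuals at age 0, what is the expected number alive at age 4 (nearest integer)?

Expected survivors = N0 · l_4 = 500 × 0.13 = 65 → 65

65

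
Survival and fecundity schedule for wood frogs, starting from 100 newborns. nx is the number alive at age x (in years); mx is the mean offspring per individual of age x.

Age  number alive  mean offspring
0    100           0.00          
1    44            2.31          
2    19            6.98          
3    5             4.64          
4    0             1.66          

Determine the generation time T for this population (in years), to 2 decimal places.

lx = nx/n0 = nx/100: 1, 0.44, 0.19, 0.05, 0
lx·mx: 0, 1.0164, 1.3262, 0.232, 0 → R0 = 2.5746
x·lx·mx: 0, 1.0164, 2.6524, 0.696, 0 → Σ = 4.3648
T = 4.3648 / 2.5746 = 1.695331… → 1.70

1.70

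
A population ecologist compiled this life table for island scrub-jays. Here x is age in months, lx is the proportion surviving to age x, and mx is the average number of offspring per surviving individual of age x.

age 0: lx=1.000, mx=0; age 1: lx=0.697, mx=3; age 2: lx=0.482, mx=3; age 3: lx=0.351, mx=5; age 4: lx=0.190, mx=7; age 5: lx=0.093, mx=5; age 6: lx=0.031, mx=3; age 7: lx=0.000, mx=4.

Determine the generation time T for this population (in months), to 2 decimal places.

lx·mx: 0, 2.091, 1.446, 1.755, 1.33, 0.465, 0.093, 0 → R0 = 7.18
x·lx·mx: 0, 2.091, 2.892, 5.265, 5.32, 2.325, 0.558, 0 → Σ = 18.451
T = 18.451 / 7.18 = 2.569777… → 2.57

2.57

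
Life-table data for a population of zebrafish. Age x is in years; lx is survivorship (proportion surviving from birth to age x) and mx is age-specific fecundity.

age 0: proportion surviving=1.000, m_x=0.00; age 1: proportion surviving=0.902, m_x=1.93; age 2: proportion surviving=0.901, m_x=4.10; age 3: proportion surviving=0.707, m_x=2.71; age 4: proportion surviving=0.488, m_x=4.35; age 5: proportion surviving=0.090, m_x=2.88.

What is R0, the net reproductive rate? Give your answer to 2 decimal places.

lx·mx by age: 0, 1.74086, 3.6941, 1.91597, 2.1228, 0.2592
R0 = Σ lx·mx = 9.73293 → 9.73

9.73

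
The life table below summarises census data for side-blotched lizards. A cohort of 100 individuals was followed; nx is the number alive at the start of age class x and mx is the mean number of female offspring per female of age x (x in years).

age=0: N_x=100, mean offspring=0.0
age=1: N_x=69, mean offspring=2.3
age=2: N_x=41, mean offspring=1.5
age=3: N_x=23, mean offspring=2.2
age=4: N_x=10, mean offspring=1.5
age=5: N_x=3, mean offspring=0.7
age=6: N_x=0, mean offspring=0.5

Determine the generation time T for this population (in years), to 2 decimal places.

lx = nx/n0 = nx/100: 1, 0.69, 0.41, 0.23, 0.1, 0.03, 0
lx·mx: 0, 1.587, 0.615, 0.506, 0.15, 0.021, 0 → R0 = 2.879
x·lx·mx: 0, 1.587, 1.23, 1.518, 0.6, 0.105, 0 → Σ = 5.04
T = 5.04 / 2.879 = 1.750608… → 1.75

1.75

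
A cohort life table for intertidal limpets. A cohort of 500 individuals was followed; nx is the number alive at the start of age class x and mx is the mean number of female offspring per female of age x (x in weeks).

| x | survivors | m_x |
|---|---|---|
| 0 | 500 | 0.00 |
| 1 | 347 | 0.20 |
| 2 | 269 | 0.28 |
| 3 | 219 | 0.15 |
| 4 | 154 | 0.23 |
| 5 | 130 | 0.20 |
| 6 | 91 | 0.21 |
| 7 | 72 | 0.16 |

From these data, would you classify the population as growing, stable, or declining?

lx = nx/n0 = nx/500: 1, 0.694, 0.538, 0.438, 0.308, 0.26, 0.182, 0.144
R0 = Σ lx·mx = 0 + 0.1388 + 0.15064 + 0.0657 + 0.07084 + 0.052 + 0.03822 + 0.02304 = 0.53924
R0 < 1, so the population is declining.

declining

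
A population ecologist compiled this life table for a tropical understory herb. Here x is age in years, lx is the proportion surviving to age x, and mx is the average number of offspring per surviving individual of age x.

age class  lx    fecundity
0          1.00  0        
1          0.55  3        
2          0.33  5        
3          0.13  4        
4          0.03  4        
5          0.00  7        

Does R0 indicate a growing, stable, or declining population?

R0 = Σ lx·mx = 0 + 1.65 + 1.65 + 0.52 + 0.12 + 0 = 3.94
R0 > 1, so the population is growing.

growing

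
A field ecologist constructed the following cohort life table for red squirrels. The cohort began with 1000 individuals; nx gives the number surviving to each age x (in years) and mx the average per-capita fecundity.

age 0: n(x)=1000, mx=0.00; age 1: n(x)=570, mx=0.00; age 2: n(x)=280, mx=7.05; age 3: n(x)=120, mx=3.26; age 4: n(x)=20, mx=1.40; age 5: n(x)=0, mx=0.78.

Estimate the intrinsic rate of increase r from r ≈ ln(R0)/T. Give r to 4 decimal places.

0.3990

lx = nx/n0 = nx/1000: 1, 0.57, 0.28, 0.12, 0.02, 0
R0 = Σ lx·mx = 0 + 0 + 1.974 + 0.3912 + 0.028 + 0 = 2.3932
Σ x·lx·mx = 5.2336; T = 5.2336/2.3932 = 2.18686…
r ≈ ln(R0)/T = ln(2.3932)/2.18686… = 0.399033… → 0.3990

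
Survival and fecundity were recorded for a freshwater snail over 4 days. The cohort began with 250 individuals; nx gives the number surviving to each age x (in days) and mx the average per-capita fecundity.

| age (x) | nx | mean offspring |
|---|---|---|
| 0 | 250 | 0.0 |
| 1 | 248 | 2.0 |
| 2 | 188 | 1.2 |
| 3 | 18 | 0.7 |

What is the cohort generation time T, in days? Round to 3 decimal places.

1.342

lx = nx/n0 = nx/250: 1, 0.992, 0.752, 0.072
lx·mx: 0, 1.984, 0.9024, 0.0504 → R0 = 2.9368
x·lx·mx: 0, 1.984, 1.8048, 0.1512 → Σ = 3.94
T = 3.94 / 2.9368 = 1.341596… → 1.342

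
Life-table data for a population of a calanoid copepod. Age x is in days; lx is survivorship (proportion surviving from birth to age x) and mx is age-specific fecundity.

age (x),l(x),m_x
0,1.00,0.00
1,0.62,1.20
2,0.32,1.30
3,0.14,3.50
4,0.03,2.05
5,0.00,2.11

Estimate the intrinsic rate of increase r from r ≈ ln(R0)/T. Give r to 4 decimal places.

R0 = Σ lx·mx = 0 + 0.744 + 0.416 + 0.49 + 0.0615 + 0 = 1.7115
Σ x·lx·mx = 3.292; T = 3.292/1.7115 = 1.92346…
r ≈ ln(R0)/T = ln(1.7115)/1.92346… = 0.279377… → 0.2794

0.2794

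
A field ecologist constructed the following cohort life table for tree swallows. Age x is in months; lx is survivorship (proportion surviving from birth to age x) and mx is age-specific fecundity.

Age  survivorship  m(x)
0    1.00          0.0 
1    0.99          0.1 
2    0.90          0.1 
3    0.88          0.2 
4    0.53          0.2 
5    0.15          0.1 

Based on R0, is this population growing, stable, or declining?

declining

R0 = Σ lx·mx = 0 + 0.099 + 0.09 + 0.176 + 0.106 + 0.015 = 0.486
R0 < 1, so the population is declining.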